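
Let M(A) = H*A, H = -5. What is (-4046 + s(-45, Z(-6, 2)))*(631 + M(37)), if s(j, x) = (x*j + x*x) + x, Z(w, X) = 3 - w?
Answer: -1945006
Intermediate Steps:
s(j, x) = x + x² + j*x (s(j, x) = (j*x + x²) + x = (x² + j*x) + x = x + x² + j*x)
M(A) = -5*A
(-4046 + s(-45, Z(-6, 2)))*(631 + M(37)) = (-4046 + (3 - 1*(-6))*(1 - 45 + (3 - 1*(-6))))*(631 - 5*37) = (-4046 + (3 + 6)*(1 - 45 + (3 + 6)))*(631 - 185) = (-4046 + 9*(1 - 45 + 9))*446 = (-4046 + 9*(-35))*446 = (-4046 - 315)*446 = -4361*446 = -1945006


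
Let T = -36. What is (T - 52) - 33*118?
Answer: -3982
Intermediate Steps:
(T - 52) - 33*118 = (-36 - 52) - 33*118 = -88 - 3894 = -3982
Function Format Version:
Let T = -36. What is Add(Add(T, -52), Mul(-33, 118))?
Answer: -3982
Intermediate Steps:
Add(Add(T, -52), Mul(-33, 118)) = Add(Add(-36, -52), Mul(-33, 118)) = Add(-88, -3894) = -3982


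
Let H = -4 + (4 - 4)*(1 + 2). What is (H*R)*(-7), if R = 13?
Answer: 364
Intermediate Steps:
H = -4 (H = -4 + 0*3 = -4 + 0 = -4)
(H*R)*(-7) = -4*13*(-7) = -52*(-7) = 364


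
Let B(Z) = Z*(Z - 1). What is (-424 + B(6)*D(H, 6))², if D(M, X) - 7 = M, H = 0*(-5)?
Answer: 45796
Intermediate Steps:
H = 0
B(Z) = Z*(-1 + Z)
D(M, X) = 7 + M
(-424 + B(6)*D(H, 6))² = (-424 + (6*(-1 + 6))*(7 + 0))² = (-424 + (6*5)*7)² = (-424 + 30*7)² = (-424 + 210)² = (-214)² = 45796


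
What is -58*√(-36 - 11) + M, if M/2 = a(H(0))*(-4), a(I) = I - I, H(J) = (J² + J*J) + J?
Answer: -58*I*√47 ≈ -397.63*I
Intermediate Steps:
H(J) = J + 2*J² (H(J) = (J² + J²) + J = 2*J² + J = J + 2*J²)
a(I) = 0
M = 0 (M = 2*(0*(-4)) = 2*0 = 0)
-58*√(-36 - 11) + M = -58*√(-36 - 11) + 0 = -58*I*√47 + 0 = -58*I*√47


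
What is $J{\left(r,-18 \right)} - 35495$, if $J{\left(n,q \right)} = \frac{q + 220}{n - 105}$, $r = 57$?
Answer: $- \frac{851981}{24} \approx -35499.0$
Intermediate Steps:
$J{\left(n,q \right)} = \frac{220 + q}{-105 + n}$
$J{\left(r,-18 \right)} - 35495 = \frac{220 - 18}{-105 + 57} - 35495 = \frac{1}{-48} \cdot 202 - 35495 = \left(- \frac{1}{48}\right) 202 - 35495 = - \frac{101}{24} - 35495 = - \frac{851981}{24}$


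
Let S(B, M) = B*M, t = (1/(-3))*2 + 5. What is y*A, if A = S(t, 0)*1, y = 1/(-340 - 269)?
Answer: 0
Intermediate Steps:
t = 13/3 (t = (1*(-⅓))*2 + 5 = -⅓*2 + 5 = -⅔ + 5 = 13/3 ≈ 4.3333)
y = -1/609 (y = 1/(-609) = -1/609 ≈ -0.0016420)
A = 0 (A = ((13/3)*0)*1 = 0*1 = 0)
y*A = -1/609*0 = 0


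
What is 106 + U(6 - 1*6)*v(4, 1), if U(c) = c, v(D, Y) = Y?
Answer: 106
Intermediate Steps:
106 + U(6 - 1*6)*v(4, 1) = 106 + (6 - 1*6)*1 = 106 + (6 - 6)*1 = 106 + 0*1 = 106 + 0 = 106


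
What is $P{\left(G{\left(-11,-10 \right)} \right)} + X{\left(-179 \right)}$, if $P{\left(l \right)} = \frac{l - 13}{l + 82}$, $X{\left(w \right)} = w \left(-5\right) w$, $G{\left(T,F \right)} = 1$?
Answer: $- \frac{13297027}{83} \approx -1.6021 \cdot 10^{5}$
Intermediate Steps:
$X{\left(w \right)} = - 5 w^{2}$ ($X{\left(w \right)} = - 5 w w = - 5 w^{2}$)
$P{\left(l \right)} = \frac{-13 + l}{82 + l}$
$P{\left(G{\left(-11,-10 \right)} \right)} + X{\left(-179 \right)} = \frac{-13 + 1}{82 + 1} - 5 \left(-179\right)^{2} = \frac{1}{83} \left(-12\right) - 160205 = - \frac{12}{83} - 160205 = - \frac{13297027}{83}$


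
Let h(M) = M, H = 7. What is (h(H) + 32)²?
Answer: 1521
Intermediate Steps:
(h(H) + 32)² = (7 + 32)² = 39² = 1521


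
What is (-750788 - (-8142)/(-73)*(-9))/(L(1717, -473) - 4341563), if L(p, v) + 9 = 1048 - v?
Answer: 54734246/316823723 ≈ 0.17276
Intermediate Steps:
L(p, v) = 1039 - v (L(p, v) = -9 + (1048 - v) = 1039 - v)
(-750788 - (-8142)/(-73)*(-9))/(L(1717, -473) - 4341563) = (-750788 - (-8142)/(-73)*(-9))/((1039 - 1*(-473)) - 4341563) = (-750788 - (-8142)*(-1)/73*(-9))/((1039 + 473) - 4341563) = (-750788 - 69*118/73*(-9))/(1512 - 4341563) = (-750788 - 8142/73*(-9))/(-4340051) = (-750788 + 73278/73)*(-1/4340051) = -54734246/73*(-1/4340051) = 54734246/316823723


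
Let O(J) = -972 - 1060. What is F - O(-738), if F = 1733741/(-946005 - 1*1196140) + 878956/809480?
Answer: 176200762242157/86701176730 ≈ 2032.3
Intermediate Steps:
O(J) = -2032
F = 23971126797/86701176730 (F = 1733741/(-946005 - 1196140) + 878956*(1/809480) = 1733741/(-2142145) + 219739/202370 = 1733741*(-1/2142145) + 219739/202370 = -1733741/2142145 + 219739/202370 = 23971126797/86701176730 ≈ 0.27648)
F - O(-738) = 23971126797/86701176730 - 1*(-2032) = 23971126797/86701176730 + 2032 = 176200762242157/86701176730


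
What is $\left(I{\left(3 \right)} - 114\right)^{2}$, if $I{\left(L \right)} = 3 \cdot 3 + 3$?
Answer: $10404$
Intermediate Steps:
$I{\left(L \right)} = 12$ ($I{\left(L \right)} = 9 + 3 = 12$)
$\left(I{\left(3 \right)} - 114\right)^{2} = \left(12 - 114\right)^{2} = \left(-102\right)^{2} = 10404$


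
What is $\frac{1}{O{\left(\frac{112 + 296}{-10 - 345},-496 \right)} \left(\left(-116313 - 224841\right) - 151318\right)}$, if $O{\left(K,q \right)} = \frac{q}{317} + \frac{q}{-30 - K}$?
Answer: $- \frac{1623357}{12493356697408} \approx -1.2994 \cdot 10^{-7}$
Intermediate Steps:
$O{\left(K,q \right)} = \frac{q}{317} + \frac{q}{-30 - K}$ ($O{\left(K,q \right)} = q \frac{1}{317} + \frac{q}{-30 - K} = \frac{q}{317} + \frac{q}{-30 - K}$)
$\frac{1}{O{\left(\frac{112 + 296}{-10 - 345},-496 \right)} \left(\left(-116313 - 224841\right) - 151318\right)} = \frac{1}{\frac{1}{317} \left(-496\right) \frac{1}{30 + \frac{112 + 296}{-10 - 345}} \left(-287 + \frac{112 + 296}{-10 - 345}\right) \left(\left(-116313 - 224841\right) - 151318\right)} = \frac{1}{\frac{1}{317} \left(-496\right) \frac{1}{30 + \frac{408}{-355}} \left(-287 + \frac{408}{-355}\right) \left(-341154 - 151318\right)} = \frac{1}{\frac{1}{317} \left(-496\right) \frac{1}{30 + 408 \left(- \frac{1}{355}\right)} \left(-287 + 408 \left(- \frac{1}{355}\right)\right) \left(-492472\right)} = \frac{1}{\frac{1}{317} \left(-496\right) \frac{1}{30 - \frac{408}{355}} \left(-287 - \frac{408}{355}\right)} \left(- \frac{1}{492472}\right) = \frac{1}{\frac{1}{317} \left(-496\right) \frac{1}{\frac{10242}{355}} \left(- \frac{102293}{355}\right)} \left(- \frac{1}{492472}\right) = \frac{1}{\frac{1}{317} \left(-496\right) \frac{355}{10242} \left(- \frac{102293}{355}\right)} \left(- \frac{1}{492472}\right) = \frac{1}{\frac{25368664}{1623357}} \left(- \frac{1}{492472}\right) = \frac{1623357}{25368664} \left(- \frac{1}{492472}\right) = - \frac{1623357}{12493356697408}$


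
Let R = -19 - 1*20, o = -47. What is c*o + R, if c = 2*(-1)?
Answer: 55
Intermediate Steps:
c = -2
R = -39 (R = -19 - 20 = -39)
c*o + R = -2*(-47) - 39 = 94 - 39 = 55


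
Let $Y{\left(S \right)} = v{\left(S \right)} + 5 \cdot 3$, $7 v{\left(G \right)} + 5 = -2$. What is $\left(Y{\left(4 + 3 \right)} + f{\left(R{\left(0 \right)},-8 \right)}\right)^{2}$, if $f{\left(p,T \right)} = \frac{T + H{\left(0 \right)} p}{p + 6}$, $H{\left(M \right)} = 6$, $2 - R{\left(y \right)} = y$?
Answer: $\frac{841}{4} \approx 210.25$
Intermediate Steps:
$R{\left(y \right)} = 2 - y$
$v{\left(G \right)} = -1$ ($v{\left(G \right)} = - \frac{5}{7} + \frac{1}{7} \left(-2\right) = - \frac{5}{7} - \frac{2}{7} = -1$)
$Y{\left(S \right)} = 14$ ($Y{\left(S \right)} = -1 + 5 \cdot 3 = -1 + 15 = 14$)
$f{\left(p,T \right)} = \frac{T + 6 p}{6 + p}$ ($f{\left(p,T \right)} = \frac{T + 6 p}{p + 6} = \frac{T + 6 p}{6 + p}$)
$\left(Y{\left(4 + 3 \right)} + f{\left(R{\left(0 \right)},-8 \right)}\right)^{2} = \left(14 + \frac{-8 + 6 \left(2 - 0\right)}{6 + \left(2 - 0\right)}\right)^{2} = \left(14 + \frac{-8 + 6 \left(2 + 0\right)}{6 + \left(2 + 0\right)}\right)^{2} = \left(14 + \frac{-8 + 6 \cdot 2}{6 + 2}\right)^{2} = \left(14 + \frac{-8 + 12}{8}\right)^{2} = \left(14 + \frac{1}{8} \cdot 4\right)^{2} = \left(14 + \frac{1}{2}\right)^{2} = \left(\frac{29}{2}\right)^{2} = \frac{841}{4}$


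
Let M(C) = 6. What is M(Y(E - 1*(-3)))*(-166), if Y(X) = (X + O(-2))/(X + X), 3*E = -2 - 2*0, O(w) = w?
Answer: -996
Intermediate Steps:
E = -2/3 (E = (-2 - 2*0)/3 = (-2 + 0)/3 = (1/3)*(-2) = -2/3 ≈ -0.66667)
Y(X) = (-2 + X)/(2*X) (Y(X) = (X - 2)/(X + X) = (-2 + X)/((2*X)) = (-2 + X)*(1/(2*X)) = (-2 + X)/(2*X))
M(Y(E - 1*(-3)))*(-166) = 6*(-166) = -996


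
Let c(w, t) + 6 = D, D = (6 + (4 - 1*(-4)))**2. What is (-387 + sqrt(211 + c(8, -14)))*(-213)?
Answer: 82431 - 213*sqrt(401) ≈ 78166.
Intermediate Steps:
D = 196 (D = (6 + (4 + 4))**2 = (6 + 8)**2 = 14**2 = 196)
c(w, t) = 190 (c(w, t) = -6 + 196 = 190)
(-387 + sqrt(211 + c(8, -14)))*(-213) = (-387 + sqrt(211 + 190))*(-213) = (-387 + sqrt(401))*(-213) = 82431 - 213*sqrt(401)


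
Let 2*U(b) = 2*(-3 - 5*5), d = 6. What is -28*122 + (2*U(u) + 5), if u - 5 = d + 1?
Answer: -3467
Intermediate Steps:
u = 12 (u = 5 + (6 + 1) = 5 + 7 = 12)
U(b) = -28 (U(b) = (2*(-3 - 5*5))/2 = (2*(-3 - 25))/2 = (2*(-28))/2 = (½)*(-56) = -28)
-28*122 + (2*U(u) + 5) = -28*122 + (2*(-28) + 5) = -3416 + (-56 + 5) = -3416 - 51 = -3467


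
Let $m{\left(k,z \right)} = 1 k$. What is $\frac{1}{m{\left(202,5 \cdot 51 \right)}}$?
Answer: $\frac{1}{202} \approx 0.0049505$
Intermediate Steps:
$m{\left(k,z \right)} = k$
$\frac{1}{m{\left(202,5 \cdot 51 \right)}} = \frac{1}{202}$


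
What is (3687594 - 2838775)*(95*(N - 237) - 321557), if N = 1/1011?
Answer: -295267373690843/1011 ≈ -2.9205e+11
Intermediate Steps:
N = 1/1011 ≈ 0.00098912
(3687594 - 2838775)*(95*(N - 237) - 321557) = (3687594 - 2838775)*(95*(1/1011 - 237) - 321557) = 848819*(95*(-239606/1011) - 321557) = 848819*(-22762570/1011 - 321557) = 848819*(-347856697/1011) = -295267373690843/1011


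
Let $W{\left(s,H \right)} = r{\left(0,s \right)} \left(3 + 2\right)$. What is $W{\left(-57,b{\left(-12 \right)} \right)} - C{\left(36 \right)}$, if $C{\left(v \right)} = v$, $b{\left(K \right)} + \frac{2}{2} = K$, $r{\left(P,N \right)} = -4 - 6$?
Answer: $-86$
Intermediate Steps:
$r{\left(P,N \right)} = -10$ ($r{\left(P,N \right)} = -4 - 6 = -10$)
$b{\left(K \right)} = -1 + K$
$W{\left(s,H \right)} = -50$ ($W{\left(s,H \right)} = - 10 \left(3 + 2\right) = \left(-10\right) 5 = -50$)
$W{\left(-57,b{\left(-12 \right)} \right)} - C{\left(36 \right)} = -50 - 36 = -86$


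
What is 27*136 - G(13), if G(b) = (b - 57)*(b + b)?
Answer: 4816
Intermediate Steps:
G(b) = 2*b*(-57 + b) (G(b) = (-57 + b)*(2*b) = 2*b*(-57 + b))
27*136 - G(13) = 27*136 - 2*13*(-57 + 13) = 3672 - 2*13*(-44) = 3672 - 1*(-1144) = 3672 + 1144 = 4816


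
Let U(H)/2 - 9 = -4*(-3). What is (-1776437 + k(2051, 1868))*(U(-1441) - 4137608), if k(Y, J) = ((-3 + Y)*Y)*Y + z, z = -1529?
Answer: -35638266379773212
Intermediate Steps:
U(H) = 42 (U(H) = 18 + 2*(-4*(-3)) = 18 + 2*12 = 18 + 24 = 42)
k(Y, J) = -1529 + Y²*(-3 + Y) (k(Y, J) = ((-3 + Y)*Y)*Y - 1529 = (Y*(-3 + Y))*Y - 1529 = Y²*(-3 + Y) - 1529 = -1529 + Y²*(-3 + Y))
(-1776437 + k(2051, 1868))*(U(-1441) - 4137608) = (-1776437 + (-1529 + 2051³ - 3*2051²))*(42 - 4137608) = (-1776437 + (-1529 + 8627738651 - 3*4206601))*(-4137566) = (-1776437 + (-1529 + 8627738651 - 12619803))*(-4137566) = (-1776437 + 8615117319)*(-4137566) = 8613340882*(-4137566) = -35638266379773212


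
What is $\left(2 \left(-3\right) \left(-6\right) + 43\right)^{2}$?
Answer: $6241$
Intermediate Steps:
$\left(2 \left(-3\right) \left(-6\right) + 43\right)^{2} = \left(\left(-6\right) \left(-6\right) + 43\right)^{2} = \left(36 + 43\right)^{2} = 79^{2} = 6241$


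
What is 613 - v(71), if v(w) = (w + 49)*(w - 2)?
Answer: -7667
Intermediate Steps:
v(w) = (-2 + w)*(49 + w) (v(w) = (49 + w)*(-2 + w) = (-2 + w)*(49 + w))
613 - v(71) = 613 - (-98 + 71² + 47*71) = 613 - (-98 + 5041 + 3337) = 613 - 1*8280 = 613 - 8280 = -7667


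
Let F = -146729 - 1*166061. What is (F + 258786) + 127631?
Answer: 73627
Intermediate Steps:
F = -312790 (F = -146729 - 166061 = -312790)
(F + 258786) + 127631 = (-312790 + 258786) + 127631 = -54004 + 127631 = 73627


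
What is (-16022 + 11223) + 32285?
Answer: 27486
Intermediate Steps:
(-16022 + 11223) + 32285 = -4799 + 32285 = 27486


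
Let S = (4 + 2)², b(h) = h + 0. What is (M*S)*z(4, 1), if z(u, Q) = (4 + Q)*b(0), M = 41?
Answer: 0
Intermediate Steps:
b(h) = h
S = 36 (S = 6² = 36)
z(u, Q) = 0 (z(u, Q) = (4 + Q)*0 = 0)
(M*S)*z(4, 1) = (41*36)*0 = 1476*0 = 0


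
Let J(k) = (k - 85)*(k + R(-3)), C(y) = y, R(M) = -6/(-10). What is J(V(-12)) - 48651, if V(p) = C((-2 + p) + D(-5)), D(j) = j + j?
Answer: -230502/5 ≈ -46100.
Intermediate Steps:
R(M) = ⅗ (R(M) = -6*(-⅒) = ⅗)
D(j) = 2*j
V(p) = -12 + p (V(p) = (-2 + p) + 2*(-5) = (-2 + p) - 10 = -12 + p)
J(k) = (-85 + k)*(⅗ + k) (J(k) = (k - 85)*(k + ⅗) = (-85 + k)*(⅗ + k))
J(V(-12)) - 48651 = (-51 + (-12 - 12)² - 422*(-12 - 12)/5) - 48651 = (-51 + (-24)² - 422/5*(-24)) - 48651 = (-51 + 576 + 10128/5) - 48651 = 12753/5 - 48651 = -230502/5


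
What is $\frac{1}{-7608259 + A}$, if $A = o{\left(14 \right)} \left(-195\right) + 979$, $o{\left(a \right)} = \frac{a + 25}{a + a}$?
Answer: $- \frac{28}{213011445} \approx -1.3145 \cdot 10^{-7}$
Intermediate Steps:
$o{\left(a \right)} = \frac{25 + a}{2 a}$
$A = \frac{19807}{28}$ ($A = \frac{25 + 14}{2 \cdot 14} \left(-195\right) + 979 = \frac{1}{2} \cdot \frac{1}{14} \cdot 39 \left(-195\right) + 979 = \frac{39}{28} \left(-195\right) + 979 = - \frac{7605}{28} + 979 = \frac{19807}{28} \approx 707.39$)
$\frac{1}{-7608259 + A} = \frac{1}{-7608259 + \frac{19807}{28}} = \frac{1}{- \frac{213011445}{28}} = - \frac{28}{213011445}$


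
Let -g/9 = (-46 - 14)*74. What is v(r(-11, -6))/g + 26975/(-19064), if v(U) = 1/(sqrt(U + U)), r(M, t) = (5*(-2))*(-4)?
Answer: -26975/19064 + sqrt(5)/799200 ≈ -1.4150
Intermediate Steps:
r(M, t) = 40 (r(M, t) = -10*(-4) = 40)
g = 39960 (g = -9*(-46 - 14)*74 = -(-540)*74 = -9*(-4440) = 39960)
v(U) = sqrt(2)/(2*sqrt(U)) (v(U) = 1/(sqrt(2*U)) = 1/(sqrt(2)*sqrt(U)) = sqrt(2)/(2*sqrt(U)))
v(r(-11, -6))/g + 26975/(-19064) = (sqrt(2)/(2*sqrt(40)))/39960 + 26975/(-19064) = (sqrt(2)*(sqrt(10)/20)/2)*(1/39960) + 26975*(-1/19064) = (sqrt(5)/20)*(1/39960) - 26975/19064 = sqrt(5)/799200 - 26975/19064 = -26975/19064 + sqrt(5)/799200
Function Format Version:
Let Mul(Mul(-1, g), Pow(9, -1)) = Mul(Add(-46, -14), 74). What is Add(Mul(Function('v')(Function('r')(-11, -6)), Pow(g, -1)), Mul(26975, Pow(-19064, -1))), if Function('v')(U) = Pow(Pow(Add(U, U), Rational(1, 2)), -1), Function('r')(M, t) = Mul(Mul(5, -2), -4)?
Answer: Add(Rational(-26975, 19064), Mul(Rational(1, 799200), Pow(5, Rational(1, 2)))) ≈ -1.4150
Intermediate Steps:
Function('r')(M, t) = 40 (Function('r')(M, t) = Mul(-10, -4) = 40)
g = 39960 (g = Mul(-9, Mul(Add(-46, -14), 74)) = Mul(-9, Mul(-60, 74)) = Mul(-9, -4440) = 39960)
Function('v')(U) = Mul(Rational(1, 2), Pow(2, Rational(1, 2)), Pow(U, Rational(-1, 2))) (Function('v')(U) = Pow(Pow(Mul(2, U), Rational(1, 2)), -1) = Pow(Mul(Pow(2, Rational(1, 2)), Pow(U, Rational(1, 2))), -1) = Mul(Rational(1, 2), Pow(2, Rational(1, 2)), Pow(U, Rational(-1, 2))))
Add(Mul(Function('v')(Function('r')(-11, -6)), Pow(g, -1)), Mul(26975, Pow(-19064, -1))) = Add(Mul(Mul(Rational(1, 2), Pow(2, Rational(1, 2)), Pow(40, Rational(-1, 2))), Pow(39960, -1)), Mul(26975, Pow(-19064, -1))) = Add(Mul(Mul(Rational(1, 2), Pow(2, Rational(1, 2)), Mul(Rational(1, 20), Pow(10, Rational(1, 2)))), Rational(1, 39960)), Mul(26975, Rational(-1, 19064))) = Add(Mul(Mul(Rational(1, 20), Pow(5, Rational(1, 2))), Rational(1, 39960)), Rational(-26975, 19064)) = Add(Mul(Rational(1, 799200), Pow(5, Rational(1, 2))), Rational(-26975, 19064)) = Add(Rational(-26975, 19064), Mul(Rational(1, 799200), Pow(5, Rational(1, 2))))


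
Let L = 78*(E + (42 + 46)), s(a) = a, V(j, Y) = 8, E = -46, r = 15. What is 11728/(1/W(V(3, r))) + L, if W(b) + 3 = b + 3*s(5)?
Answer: 237836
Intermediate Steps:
W(b) = 12 + b (W(b) = -3 + (b + 3*5) = -3 + (b + 15) = -3 + (15 + b) = 12 + b)
L = 3276 (L = 78*(-46 + (42 + 46)) = 78*(-46 + 88) = 78*42 = 3276)
11728/(1/W(V(3, r))) + L = 11728/(1/(12 + 8)) + 3276 = 11728/(1/20) + 3276 = 11728*20 + 3276 = 234560 + 3276 = 237836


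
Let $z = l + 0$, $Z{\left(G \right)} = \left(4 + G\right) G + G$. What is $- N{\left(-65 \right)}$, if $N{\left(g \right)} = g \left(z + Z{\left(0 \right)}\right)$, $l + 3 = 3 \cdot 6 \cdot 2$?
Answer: $2145$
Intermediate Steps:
$l = 33$ ($l = -3 + 3 \cdot 6 \cdot 2 = -3 + 18 \cdot 2 = -3 + 36 = 33$)
$Z{\left(G \right)} = G + G \left(4 + G\right)$ ($Z{\left(G \right)} = G \left(4 + G\right) + G = G + G \left(4 + G\right)$)
$z = 33$ ($z = 33 + 0 = 33$)
$N{\left(g \right)} = 33 g$ ($N{\left(g \right)} = g \left(33 + 0 \left(5 + 0\right)\right) = g \left(33 + 0 \cdot 5\right) = g \left(33 + 0\right) = g 33 = 33 g$)
$- N{\left(-65 \right)} = - 33 \left(-65\right) = \left(-1\right) \left(-2145\right) = 2145$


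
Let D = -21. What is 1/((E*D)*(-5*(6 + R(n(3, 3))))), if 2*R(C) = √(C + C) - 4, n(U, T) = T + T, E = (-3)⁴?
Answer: 4/110565 - √3/110565 ≈ 2.0512e-5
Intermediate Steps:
E = 81
n(U, T) = 2*T
R(C) = -2 + √2*√C/2 (R(C) = (√(C + C) - 4)/2 = (√(2*C) - 4)/2 = (√2*√C - 4)/2 = (-4 + √2*√C)/2 = -2 + √2*√C/2)
1/((E*D)*(-5*(6 + R(n(3, 3))))) = 1/((81*(-21))*(-5*(6 + (-2 + √2*√(2*3)/2)))) = 1/(-(-8505)*(6 + (-2 + √2*√6/2))) = 1/(-(-8505)*(6 + (-2 + √3))) = 1/(-(-8505)*(4 + √3)) = 1/(-1701*(-20 - 5*√3)) = 1/(34020 + 8505*√3)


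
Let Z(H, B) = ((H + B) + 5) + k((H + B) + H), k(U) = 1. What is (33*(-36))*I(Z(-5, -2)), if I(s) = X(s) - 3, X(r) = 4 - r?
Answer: -2376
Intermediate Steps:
Z(H, B) = 6 + B + H (Z(H, B) = ((H + B) + 5) + 1 = ((B + H) + 5) + 1 = (5 + B + H) + 1 = 6 + B + H)
I(s) = 1 - s (I(s) = (4 - s) - 3 = 1 - s)
(33*(-36))*I(Z(-5, -2)) = (33*(-36))*(1 - (6 - 2 - 5)) = -1188*(1 - 1*(-1)) = -1188*(1 + 1) = -1188*2 = -2376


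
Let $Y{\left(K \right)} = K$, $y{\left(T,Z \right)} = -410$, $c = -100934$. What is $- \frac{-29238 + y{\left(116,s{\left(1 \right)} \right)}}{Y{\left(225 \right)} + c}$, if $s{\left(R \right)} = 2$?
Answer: $- \frac{29648}{100709} \approx -0.29439$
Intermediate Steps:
$- \frac{-29238 + y{\left(116,s{\left(1 \right)} \right)}}{Y{\left(225 \right)} + c} = - \frac{-29238 - 410}{225 - 100934} = - \frac{-29648}{-100709} = - \frac{\left(-29648\right) \left(-1\right)}{100709} = \left(-1\right) \frac{29648}{100709} = - \frac{29648}{100709}$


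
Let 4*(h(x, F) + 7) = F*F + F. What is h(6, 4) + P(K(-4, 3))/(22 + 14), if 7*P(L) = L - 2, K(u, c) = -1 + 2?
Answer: -505/252 ≈ -2.0040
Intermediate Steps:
K(u, c) = 1
h(x, F) = -7 + F/4 + F²/4 (h(x, F) = -7 + (F*F + F)/4 = -7 + (F² + F)/4 = -7 + (F + F²)/4 = -7 + (F/4 + F²/4) = -7 + F/4 + F²/4)
P(L) = -2/7 + L/7 (P(L) = (L - 2)/7 = (-2 + L)/7 = -2/7 + L/7)
h(6, 4) + P(K(-4, 3))/(22 + 14) = (-7 + (¼)*4 + (¼)*4²) + (-2/7 + (⅐)*1)/(22 + 14) = (-7 + 1 + (¼)*16) + (-2/7 + ⅐)/36 = (-7 + 1 + 4) + (1/36)*(-⅐) = -2 - 1/252 = -505/252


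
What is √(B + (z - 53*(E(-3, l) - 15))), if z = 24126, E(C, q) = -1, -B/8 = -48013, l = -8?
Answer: √409078 ≈ 639.59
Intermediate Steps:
B = 384104 (B = -8*(-48013) = 384104)
√(B + (z - 53*(E(-3, l) - 15))) = √(384104 + (24126 - 53*(-1 - 15))) = √(384104 + (24126 - 53*(-16))) = √(384104 + (24126 + 848)) = √(384104 + 24974) = √409078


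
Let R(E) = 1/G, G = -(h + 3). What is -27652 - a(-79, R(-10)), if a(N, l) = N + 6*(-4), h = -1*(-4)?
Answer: -27549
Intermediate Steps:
h = 4
G = -7 (G = -(4 + 3) = -1*7 = -7)
R(E) = -⅐ (R(E) = 1/(-7) = -⅐)
a(N, l) = -24 + N (a(N, l) = N - 24 = -24 + N)
-27652 - a(-79, R(-10)) = -27652 - (-24 - 79) = -27652 - 1*(-103) = -27652 + 103 = -27549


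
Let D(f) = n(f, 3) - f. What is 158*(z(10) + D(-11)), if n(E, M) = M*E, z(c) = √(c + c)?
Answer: -3476 + 316*√5 ≈ -2769.4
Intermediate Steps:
z(c) = √2*√c (z(c) = √(2*c) = √2*√c)
n(E, M) = E*M
D(f) = 2*f (D(f) = f*3 - f = 3*f - f = 2*f)
158*(z(10) + D(-11)) = 158*(√2*√10 + 2*(-11)) = 158*(2*√5 - 22) = 158*(-22 + 2*√5) = -3476 + 316*√5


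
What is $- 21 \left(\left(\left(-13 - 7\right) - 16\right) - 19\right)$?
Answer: $1155$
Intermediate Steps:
$- 21 \left(\left(\left(-13 - 7\right) - 16\right) - 19\right) = - 21 \left(\left(-20 - 16\right) - 19\right) = - 21 \left(-36 - 19\right) = \left(-21\right) \left(-55\right) = 1155$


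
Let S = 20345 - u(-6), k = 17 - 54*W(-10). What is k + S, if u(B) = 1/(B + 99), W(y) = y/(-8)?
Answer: 3774775/186 ≈ 20295.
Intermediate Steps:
W(y) = -y/8 (W(y) = y*(-1/8) = -y/8)
u(B) = 1/(99 + B)
k = -101/2 (k = 17 - (-27)*(-10)/4 = 17 - 54*5/4 = 17 - 135/2 = -101/2 ≈ -50.500)
S = 1892084/93 (S = 20345 - 1/(99 - 6) = 20345 - 1/93 = 1892084/93 ≈ 20345.)
k + S = -101/2 + 1892084/93 = 3774775/186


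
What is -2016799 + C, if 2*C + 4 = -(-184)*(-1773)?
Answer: -2179917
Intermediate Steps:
C = -163118 (C = -2 + (-(-184)*(-1773))/2 = -2 + (-1*326232)/2 = -2 + (1/2)*(-326232) = -2 - 163116 = -163118)
-2016799 + C = -2016799 - 163118 = -2179917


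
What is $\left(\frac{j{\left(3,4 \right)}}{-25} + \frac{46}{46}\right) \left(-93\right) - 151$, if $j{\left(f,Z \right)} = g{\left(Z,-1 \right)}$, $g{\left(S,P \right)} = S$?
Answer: $- \frac{5728}{25} \approx -229.12$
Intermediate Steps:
$j{\left(f,Z \right)} = Z$
$\left(\frac{j{\left(3,4 \right)}}{-25} + \frac{46}{46}\right) \left(-93\right) - 151 = \left(\frac{4}{-25} + \frac{46}{46}\right) \left(-93\right) - 151 = \left(4 \left(- \frac{1}{25}\right) + 46 \cdot \frac{1}{46}\right) \left(-93\right) - 151 = \left(- \frac{4}{25} + 1\right) \left(-93\right) - 151 = \frac{21}{25} \left(-93\right) - 151 = - \frac{1953}{25} - 151 = - \frac{5728}{25}$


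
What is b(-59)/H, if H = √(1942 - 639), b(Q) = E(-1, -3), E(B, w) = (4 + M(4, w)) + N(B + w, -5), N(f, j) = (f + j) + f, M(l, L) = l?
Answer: -5*√1303/1303 ≈ -0.13852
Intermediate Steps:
N(f, j) = j + 2*f
E(B, w) = 3 + 2*B + 2*w (E(B, w) = (4 + 4) + (-5 + 2*(B + w)) = 8 + (-5 + (2*B + 2*w)) = 8 + (-5 + 2*B + 2*w) = 3 + 2*B + 2*w)
b(Q) = -5 (b(Q) = 3 + 2*(-1) + 2*(-3) = 3 - 2 - 6 = -5)
H = √1303 ≈ 36.097
b(-59)/H = -5*√1303/1303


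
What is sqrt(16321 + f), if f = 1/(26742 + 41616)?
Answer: sqrt(76265032681002)/68358 ≈ 127.75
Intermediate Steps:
f = 1/68358 ≈ 1.4629e-5
sqrt(16321 + f) = sqrt(16321 + 1/68358) = sqrt(1115670919/68358) = sqrt(76265032681002)/68358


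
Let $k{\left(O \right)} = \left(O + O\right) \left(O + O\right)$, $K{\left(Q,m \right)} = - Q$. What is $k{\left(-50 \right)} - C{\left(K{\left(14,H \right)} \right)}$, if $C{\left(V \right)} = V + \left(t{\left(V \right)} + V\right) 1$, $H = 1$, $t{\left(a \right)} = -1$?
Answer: $10029$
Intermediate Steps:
$k{\left(O \right)} = 4 O^{2}$ ($k{\left(O \right)} = 2 O 2 O = 4 O^{2}$)
$C{\left(V \right)} = -1 + 2 V$ ($C{\left(V \right)} = V + \left(-1 + V\right) 1 = V + \left(-1 + V\right) = -1 + 2 V$)
$k{\left(-50 \right)} - C{\left(K{\left(14,H \right)} \right)} = 4 \left(-50\right)^{2} - \left(-1 + 2 \left(\left(-1\right) 14\right)\right) = 4 \cdot 2500 - \left(-1 + 2 \left(-14\right)\right) = 10000 - \left(-1 - 28\right) = 10000 - -29 = 10000 + 29 = 10029$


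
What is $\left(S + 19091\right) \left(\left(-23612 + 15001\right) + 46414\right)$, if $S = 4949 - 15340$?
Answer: $328886100$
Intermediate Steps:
$S = -10391$
$\left(S + 19091\right) \left(\left(-23612 + 15001\right) + 46414\right) = \left(-10391 + 19091\right) \left(\left(-23612 + 15001\right) + 46414\right) = 8700 \left(-8611 + 46414\right) = 8700 \cdot 37803 = 328886100$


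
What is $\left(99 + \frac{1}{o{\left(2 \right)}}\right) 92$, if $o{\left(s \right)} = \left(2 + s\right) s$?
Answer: $\frac{18239}{2} \approx 9119.5$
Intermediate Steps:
$o{\left(s \right)} = s \left(2 + s\right)$
$\left(99 + \frac{1}{o{\left(2 \right)}}\right) 92 = \left(99 + \frac{1}{2 \left(2 + 2\right)}\right) 92 = \left(99 + \frac{1}{2 \cdot 4}\right) 92 = \left(99 + \frac{1}{8}\right) 92 = \frac{793}{8} \cdot 92 = \frac{18239}{2}$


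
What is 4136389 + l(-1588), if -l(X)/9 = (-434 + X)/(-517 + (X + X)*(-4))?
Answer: 50410190941/12187 ≈ 4.1364e+6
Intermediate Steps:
l(X) = -9*(-434 + X)/(-517 - 8*X) (l(X) = -9*(-434 + X)/(-517 + (X + X)*(-4)) = -9*(-434 + X)/(-517 + (2*X)*(-4)) = -9*(-434 + X)/(-517 - 8*X))
4136389 + l(-1588) = 4136389 + 9*(-434 - 1588)/(517 + 8*(-1588)) = 4136389 + 9*(-2022)/(517 - 12704) = 4136389 + 9*(-2022)/(-12187) = 4136389 + 9*(-1/12187)*(-2022) = 4136389 + 18198/12187 = 50410190941/12187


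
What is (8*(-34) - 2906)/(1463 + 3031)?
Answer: -227/321 ≈ -0.70716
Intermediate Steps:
(8*(-34) - 2906)/(1463 + 3031) = (-272 - 2906)/4494 = -3178*1/4494 = -227/321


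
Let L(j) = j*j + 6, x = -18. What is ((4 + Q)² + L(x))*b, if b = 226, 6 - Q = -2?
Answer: 107124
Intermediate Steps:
Q = 8 (Q = 6 - 1*(-2) = 6 + 2 = 8)
L(j) = 6 + j² (L(j) = j² + 6 = 6 + j²)
((4 + Q)² + L(x))*b = ((4 + 8)² + (6 + (-18)²))*226 = (12² + (6 + 324))*226 = (144 + 330)*226 = 474*226 = 107124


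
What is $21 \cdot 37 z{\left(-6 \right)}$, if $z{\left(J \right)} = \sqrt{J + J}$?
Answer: $1554 i \sqrt{3} \approx 2691.6 i$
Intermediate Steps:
$z{\left(J \right)} = \sqrt{2} \sqrt{J}$ ($z{\left(J \right)} = \sqrt{2 J} = \sqrt{2} \sqrt{J}$)
$21 \cdot 37 z{\left(-6 \right)} = 21 \cdot 37 \sqrt{2} \sqrt{-6} = 777 \sqrt{2} i \sqrt{6} = 777 \cdot 2 i \sqrt{3} = 1554 i \sqrt{3}$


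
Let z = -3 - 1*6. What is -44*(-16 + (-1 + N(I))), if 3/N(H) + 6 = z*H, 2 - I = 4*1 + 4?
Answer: 2981/4 ≈ 745.25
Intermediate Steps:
I = -6 (I = 2 - (4*1 + 4) = 2 - (4 + 4) = 2 - 1*8 = 2 - 8 = -6)
z = -9 (z = -3 - 6 = -9)
N(H) = 3/(-6 - 9*H)
-44*(-16 + (-1 + N(I))) = -44*(-16 + (-1 + 1/(-2 - 3*(-6)))) = -44*(-16 + (-1 + 1/(-2 + 18))) = -44*(-16 + (-1 + 1/16)) = -44*(-16 - 15/16) = -44*(-271/16) = 2981/4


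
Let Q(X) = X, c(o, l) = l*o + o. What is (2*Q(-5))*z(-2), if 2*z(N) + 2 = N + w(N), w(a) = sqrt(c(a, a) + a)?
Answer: 20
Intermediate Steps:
c(o, l) = o + l*o
w(a) = sqrt(a + a*(1 + a)) (w(a) = sqrt(a*(1 + a) + a) = sqrt(a + a*(1 + a)))
z(N) = -1 + N/2 + sqrt(N*(2 + N))/2 (z(N) = -1 + (N + sqrt(N*(2 + N)))/2 = -1 + (N/2 + sqrt(N*(2 + N))/2) = -1 + N/2 + sqrt(N*(2 + N))/2)
(2*Q(-5))*z(-2) = (2*(-5))*(-1 + (1/2)*(-2) + sqrt(-2*(2 - 2))/2) = -10*(-1 - 1 + sqrt(-2*0)/2) = -10*(-1 - 1 + sqrt(0)/2) = -10*(-1 - 1 + (1/2)*0) = -10*(-1 - 1 + 0) = -10*(-2) = 20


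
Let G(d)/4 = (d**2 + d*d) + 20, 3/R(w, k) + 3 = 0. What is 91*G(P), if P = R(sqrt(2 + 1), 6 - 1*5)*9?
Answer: 66248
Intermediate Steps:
R(w, k) = -1 (R(w, k) = 3/(-3 + 0) = 3/(-3) = 3*(-1/3) = -1)
P = -9 (P = -1*9 = -9)
G(d) = 80 + 8*d**2 (G(d) = 4*((d**2 + d*d) + 20) = 4*((d**2 + d**2) + 20) = 4*(2*d**2 + 20) = 4*(20 + 2*d**2) = 80 + 8*d**2)
91*G(P) = 91*(80 + 8*(-9)**2) = 91*(80 + 8*81) = 91*(80 + 648) = 91*728 = 66248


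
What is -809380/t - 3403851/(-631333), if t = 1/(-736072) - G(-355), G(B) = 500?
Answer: 377376922273334731/232353272619333 ≈ 1624.2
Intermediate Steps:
t = -368036001/736072 (t = 1/(-736072) - 1*500 = -1/736072 - 500 = -368036001/736072 ≈ -500.00)
-809380/t - 3403851/(-631333) = -809380/(-368036001/736072) - 3403851/(-631333) = -809380*(-736072/368036001) - 3403851*(-1/631333) = 595761955360/368036001 + 3403851/631333 = 377376922273334731/232353272619333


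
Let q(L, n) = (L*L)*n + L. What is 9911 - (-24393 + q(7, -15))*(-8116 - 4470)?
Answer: -316162995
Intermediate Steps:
q(L, n) = L + n*L**2 (q(L, n) = L**2*n + L = n*L**2 + L = L + n*L**2)
9911 - (-24393 + q(7, -15))*(-8116 - 4470) = 9911 - (-24393 + 7*(1 + 7*(-15)))*(-8116 - 4470) = 9911 - (-24393 + 7*(1 - 105))*(-12586) = 9911 - (-24393 + 7*(-104))*(-12586) = 9911 - (-24393 - 728)*(-12586) = 9911 - (-25121)*(-12586) = 9911 - 1*316172906 = 9911 - 316172906 = -316162995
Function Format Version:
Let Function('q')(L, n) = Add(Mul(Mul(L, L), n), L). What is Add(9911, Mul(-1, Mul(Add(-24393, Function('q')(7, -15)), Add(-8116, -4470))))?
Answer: -316162995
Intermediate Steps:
Function('q')(L, n) = Add(L, Mul(n, Pow(L, 2))) (Function('q')(L, n) = Add(Mul(Pow(L, 2), n), L) = Add(Mul(n, Pow(L, 2)), L) = Add(L, Mul(n, Pow(L, 2))))
Add(9911, Mul(-1, Mul(Add(-24393, Function('q')(7, -15)), Add(-8116, -4470)))) = Add(9911, Mul(-1, Mul(Add(-24393, Mul(7, Add(1, Mul(7, -15)))), Add(-8116, -4470)))) = Add(9911, Mul(-1, Mul(Add(-24393, Mul(7, Add(1, -105))), -12586))) = Add(9911, Mul(-1, Mul(Add(-24393, Mul(7, -104)), -12586))) = Add(9911, Mul(-1, Mul(Add(-24393, -728), -12586))) = Add(9911, Mul(-1, Mul(-25121, -12586))) = Add(9911, Mul(-1, 316172906)) = Add(9911, -316172906) = -316162995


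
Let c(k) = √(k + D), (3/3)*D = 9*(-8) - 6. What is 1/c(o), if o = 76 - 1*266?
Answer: -I*√67/134 ≈ -0.061085*I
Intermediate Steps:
o = -190 (o = 76 - 266 = -190)
D = -78 (D = 9*(-8) - 6 = -72 - 6 = -78)
c(k) = √(-78 + k) (c(k) = √(k - 78) = √(-78 + k))
1/c(o) = 1/(√(-78 - 190)) = 1/(√(-268)) = 1/(2*I*√67) = -I*√67/134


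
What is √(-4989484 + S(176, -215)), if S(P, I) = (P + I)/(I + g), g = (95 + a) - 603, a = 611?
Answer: I*√3911755183/28 ≈ 2233.7*I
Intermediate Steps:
g = 103 (g = (95 + 611) - 603 = 706 - 603 = 103)
S(P, I) = (I + P)/(103 + I) (S(P, I) = (P + I)/(I + 103) = (I + P)/(103 + I))
√(-4989484 + S(176, -215)) = √(-4989484 + (-215 + 176)/(103 - 215)) = √(-4989484 - 39/(-112)) = √(-4989484 - 1/112*(-39)) = √(-4989484 + 39/112) = √(-558822169/112) = I*√3911755183/28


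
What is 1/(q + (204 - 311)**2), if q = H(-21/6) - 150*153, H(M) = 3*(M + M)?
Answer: -1/11522 ≈ -8.6791e-5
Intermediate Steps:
H(M) = 6*M (H(M) = 3*(2*M) = 6*M)
q = -22971 (q = 6*(-21/6) - 150*153 = 6*(-21*1/6) - 22950 = 6*(-7/2) - 22950 = -21 - 22950 = -22971)
1/(q + (204 - 311)**2) = 1/(-22971 + (204 - 311)**2) = 1/(-22971 + (-107)**2) = 1/(-22971 + 11449) = 1/(-11522) = -1/11522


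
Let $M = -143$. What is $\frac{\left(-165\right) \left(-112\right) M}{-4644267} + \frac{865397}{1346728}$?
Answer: $\frac{2526017336973}{2084854802792} \approx 1.2116$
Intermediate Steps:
$\frac{\left(-165\right) \left(-112\right) M}{-4644267} + \frac{865397}{1346728} = \frac{\left(-165\right) \left(-112\right) \left(-143\right)}{-4644267} + \frac{865397}{1346728} = 18480 \left(-143\right) \left(- \frac{1}{4644267}\right) + 865397 \cdot \frac{1}{1346728} = \left(-2642640\right) \left(- \frac{1}{4644267}\right) + \frac{865397}{1346728} = \frac{880880}{1548089} + \frac{865397}{1346728} = \frac{2526017336973}{2084854802792}$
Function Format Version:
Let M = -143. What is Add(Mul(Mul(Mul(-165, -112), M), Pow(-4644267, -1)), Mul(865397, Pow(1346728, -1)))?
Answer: Rational(2526017336973, 2084854802792) ≈ 1.2116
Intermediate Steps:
Add(Mul(Mul(Mul(-165, -112), M), Pow(-4644267, -1)), Mul(865397, Pow(1346728, -1))) = Add(Mul(Mul(Mul(-165, -112), -143), Pow(-4644267, -1)), Mul(865397, Pow(1346728, -1))) = Add(Mul(Mul(18480, -143), Rational(-1, 4644267)), Mul(865397, Rational(1, 1346728))) = Add(Mul(-2642640, Rational(-1, 4644267)), Rational(865397, 1346728)) = Add(Rational(880880, 1548089), Rational(865397, 1346728)) = Rational(2526017336973, 2084854802792)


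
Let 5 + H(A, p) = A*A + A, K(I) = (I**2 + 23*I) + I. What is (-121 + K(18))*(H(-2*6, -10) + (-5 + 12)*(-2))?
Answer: 71755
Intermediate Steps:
K(I) = I**2 + 24*I
H(A, p) = -5 + A + A**2 (H(A, p) = -5 + (A*A + A) = -5 + (A**2 + A) = -5 + (A + A**2) = -5 + A + A**2)
(-121 + K(18))*(H(-2*6, -10) + (-5 + 12)*(-2)) = (-121 + 18*(24 + 18))*((-5 - 2*6 + (-2*6)**2) + (-5 + 12)*(-2)) = (-121 + 18*42)*((-5 - 12 + (-12)**2) + 7*(-2)) = (-121 + 756)*((-5 - 12 + 144) - 14) = 635*(127 - 14) = 635*113 = 71755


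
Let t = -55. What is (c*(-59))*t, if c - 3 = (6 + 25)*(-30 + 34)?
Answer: 412115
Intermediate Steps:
c = 127 (c = 3 + (6 + 25)*(-30 + 34) = 3 + 31*4 = 3 + 124 = 127)
(c*(-59))*t = (127*(-59))*(-55) = -7493*(-55) = 412115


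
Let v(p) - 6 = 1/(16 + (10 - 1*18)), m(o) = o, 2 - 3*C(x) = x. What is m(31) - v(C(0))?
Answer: 199/8 ≈ 24.875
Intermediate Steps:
C(x) = 2/3 - x/3
v(p) = 49/8 (v(p) = 6 + 1/(16 + (10 - 1*18)) = 6 + 1/(16 + (10 - 18)) = 6 + 1/(16 - 8) = 6 + 1/8 = 49/8)
m(31) - v(C(0)) = 31 - 1*49/8 = 31 - 49/8 = 199/8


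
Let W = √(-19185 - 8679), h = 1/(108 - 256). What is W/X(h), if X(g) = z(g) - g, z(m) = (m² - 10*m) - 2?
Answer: -394272*I*√86/42179 ≈ -86.686*I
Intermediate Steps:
z(m) = -2 + m² - 10*m
h = -1/148 (h = 1/(-148) = -1/148 ≈ -0.0067568)
W = 18*I*√86 (W = √(-27864) = 18*I*√86 ≈ 166.93*I)
X(g) = -2 + g² - 11*g (X(g) = (-2 + g² - 10*g) - g = -2 + g² - 11*g)
W/X(h) = (18*I*√86)/(-2 + (-1/148)² - 11*(-1/148)) = (18*I*√86)/(-2 + 1/21904 + 11/148) = (18*I*√86)/(-42179/21904) = (18*I*√86)*(-21904/42179) = -394272*I*√86/42179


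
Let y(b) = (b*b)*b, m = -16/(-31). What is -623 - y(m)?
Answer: -18563889/29791 ≈ -623.14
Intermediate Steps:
m = 16/31 (m = -16*(-1/31) = 16/31 ≈ 0.51613)
y(b) = b³ (y(b) = b²*b = b³)
-623 - y(m) = -623 - (16/31)³ = -623 - 1*4096/29791 = -623 - 4096/29791 = -18563889/29791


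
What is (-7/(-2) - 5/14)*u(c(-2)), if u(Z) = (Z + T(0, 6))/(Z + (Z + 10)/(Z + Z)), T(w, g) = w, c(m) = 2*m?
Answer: 352/133 ≈ 2.6466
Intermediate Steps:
u(Z) = Z/(Z + (10 + Z)/(2*Z)) (u(Z) = (Z + 0)/(Z + (Z + 10)/(Z + Z)) = Z/(Z + (10 + Z)/((2*Z))) = Z/(Z + (10 + Z)*(1/(2*Z))) = Z/(Z + (10 + Z)/(2*Z)))
(-7/(-2) - 5/14)*u(c(-2)) = (-7/(-2) - 5/14)*(2*(2*(-2))²/(10 + 2*(-2) + 2*(2*(-2))²)) = (-7*(-½) - 5*1/14)*(2*(-4)²/(10 - 4 + 2*(-4)²)) = (7/2 - 5/14)*(2*16/(10 - 4 + 2*16)) = 22*(2*16/(10 - 4 + 32))/7 = 22*(2*16/38)/7 = 22*(2*16*(1/38))/7 = (22/7)*(16/19) = 352/133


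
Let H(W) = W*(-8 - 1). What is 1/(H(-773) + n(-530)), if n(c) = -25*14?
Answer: 1/6607 ≈ 0.00015135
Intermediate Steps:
H(W) = -9*W (H(W) = W*(-9) = -9*W)
n(c) = -350
1/(H(-773) + n(-530)) = 1/(-9*(-773) - 350) = 1/(6957 - 350) = 1/6607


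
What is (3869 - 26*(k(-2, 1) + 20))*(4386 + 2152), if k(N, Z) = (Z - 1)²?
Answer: 21895762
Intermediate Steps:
k(N, Z) = (-1 + Z)²
(3869 - 26*(k(-2, 1) + 20))*(4386 + 2152) = (3869 - 26*((-1 + 1)² + 20))*(4386 + 2152) = (3869 - 26*(0² + 20))*6538 = (3869 - 26*(0 + 20))*6538 = (3869 - 26*20)*6538 = (3869 - 520)*6538 = 3349*6538 = 21895762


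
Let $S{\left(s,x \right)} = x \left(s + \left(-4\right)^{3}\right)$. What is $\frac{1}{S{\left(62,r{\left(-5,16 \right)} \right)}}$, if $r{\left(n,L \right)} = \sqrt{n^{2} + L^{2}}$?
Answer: $- \frac{\sqrt{281}}{562} \approx -0.029828$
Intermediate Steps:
$r{\left(n,L \right)} = \sqrt{L^{2} + n^{2}}$
$S{\left(s,x \right)} = x \left(-64 + s\right)$ ($S{\left(s,x \right)} = x \left(s - 64\right) = x \left(-64 + s\right)$)
$\frac{1}{S{\left(62,r{\left(-5,16 \right)} \right)}} = \frac{1}{\sqrt{16^{2} + \left(-5\right)^{2}} \left(-64 + 62\right)} = \frac{1}{\sqrt{256 + 25} \left(-2\right)} = \frac{1}{\sqrt{281} \left(-2\right)} = \frac{1}{\left(-2\right) \sqrt{281}} = - \frac{\sqrt{281}}{562}$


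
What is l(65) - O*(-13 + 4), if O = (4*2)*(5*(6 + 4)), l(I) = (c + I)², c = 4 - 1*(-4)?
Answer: 8929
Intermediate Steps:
c = 8 (c = 4 + 4 = 8)
l(I) = (8 + I)²
O = 400 (O = 8*(5*10) = 8*50 = 400)
l(65) - O*(-13 + 4) = (8 + 65)² - 400*(-13 + 4) = 73² - 400*(-9) = 5329 - 1*(-3600) = 5329 + 3600 = 8929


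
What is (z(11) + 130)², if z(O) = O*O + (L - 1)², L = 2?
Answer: 63504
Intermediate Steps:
z(O) = 1 + O² (z(O) = O*O + (2 - 1)² = O² + 1² = O² + 1 = 1 + O²)
(z(11) + 130)² = ((1 + 11²) + 130)² = ((1 + 121) + 130)² = (122 + 130)² = 252² = 63504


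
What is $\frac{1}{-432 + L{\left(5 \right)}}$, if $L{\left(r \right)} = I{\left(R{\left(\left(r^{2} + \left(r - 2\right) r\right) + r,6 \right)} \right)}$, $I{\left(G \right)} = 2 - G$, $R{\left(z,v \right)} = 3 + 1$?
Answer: $- \frac{1}{434} \approx -0.0023041$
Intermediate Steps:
$R{\left(z,v \right)} = 4$
$L{\left(r \right)} = -2$ ($L{\left(r \right)} = 2 - 4 = -2$)
$\frac{1}{-432 + L{\left(5 \right)}} = \frac{1}{-432 - 2} = \frac{1}{-434} = - \frac{1}{434}$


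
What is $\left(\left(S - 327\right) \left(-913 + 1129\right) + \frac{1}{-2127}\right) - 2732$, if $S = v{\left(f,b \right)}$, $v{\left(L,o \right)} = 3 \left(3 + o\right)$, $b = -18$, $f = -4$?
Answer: $- \frac{176719669}{2127} \approx -83084.0$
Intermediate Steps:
$v{\left(L,o \right)} = 9 + 3 o$
$S = -45$ ($S = 9 + 3 \left(-18\right) = 9 - 54 = -45$)
$\left(\left(S - 327\right) \left(-913 + 1129\right) + \frac{1}{-2127}\right) - 2732 = \left(\left(-45 - 327\right) \left(-913 + 1129\right) + \frac{1}{-2127}\right) - 2732 = \left(\left(-372\right) 216 - \frac{1}{2127}\right) - 2732 = \left(-80352 - \frac{1}{2127}\right) - 2732 = - \frac{170908705}{2127} - 2732 = - \frac{176719669}{2127}$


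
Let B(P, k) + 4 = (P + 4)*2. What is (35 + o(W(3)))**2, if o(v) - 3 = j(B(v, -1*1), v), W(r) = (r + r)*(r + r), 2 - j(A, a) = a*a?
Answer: 1577536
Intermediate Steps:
B(P, k) = 4 + 2*P (B(P, k) = -4 + (P + 4)*2 = -4 + (4 + P)*2 = -4 + (8 + 2*P) = 4 + 2*P)
j(A, a) = 2 - a**2 (j(A, a) = 2 - a*a = 2 - a**2)
W(r) = 4*r**2 (W(r) = (2*r)*(2*r) = 4*r**2)
o(v) = 5 - v**2 (o(v) = 3 + (2 - v**2) = 5 - v**2)
(35 + o(W(3)))**2 = (35 + (5 - (4*3**2)**2))**2 = (35 + (5 - (4*9)**2))**2 = (35 + (5 - 1*36**2))**2 = (35 + (5 - 1*1296))**2 = (35 + (5 - 1296))**2 = (35 - 1291)**2 = (-1256)**2 = 1577536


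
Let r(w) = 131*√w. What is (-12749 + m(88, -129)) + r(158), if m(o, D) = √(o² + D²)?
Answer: -12749 + √24385 + 131*√158 ≈ -10946.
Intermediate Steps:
m(o, D) = √(D² + o²)
(-12749 + m(88, -129)) + r(158) = (-12749 + √((-129)² + 88²)) + 131*√158 = (-12749 + √(16641 + 7744)) + 131*√158 = (-12749 + √24385) + 131*√158 = -12749 + √24385 + 131*√158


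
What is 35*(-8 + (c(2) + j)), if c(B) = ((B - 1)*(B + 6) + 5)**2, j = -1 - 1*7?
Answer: 5355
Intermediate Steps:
j = -8 (j = -1 - 7 = -8)
c(B) = (5 + (-1 + B)*(6 + B))**2 (c(B) = ((-1 + B)*(6 + B) + 5)**2 = (5 + (-1 + B)*(6 + B))**2)
35*(-8 + (c(2) + j)) = 35*(-8 + ((-1 + 2**2 + 5*2)**2 - 8)) = 35*(-8 + ((-1 + 4 + 10)**2 - 8)) = 35*(-8 + (13**2 - 8)) = 35*(-8 + (169 - 8)) = 35*(-8 + 161) = 35*153 = 5355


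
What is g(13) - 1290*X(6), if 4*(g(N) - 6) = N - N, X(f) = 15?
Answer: -19344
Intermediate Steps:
g(N) = 6 (g(N) = 6 + (N - N)/4 = 6 + (1/4)*0 = 6 + 0 = 6)
g(13) - 1290*X(6) = 6 - 1290*15 = 6 - 19350 = -19344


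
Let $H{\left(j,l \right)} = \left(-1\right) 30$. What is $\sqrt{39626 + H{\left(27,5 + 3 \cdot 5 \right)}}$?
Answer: $2 \sqrt{9899} \approx 198.99$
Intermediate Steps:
$H{\left(j,l \right)} = -30$
$\sqrt{39626 + H{\left(27,5 + 3 \cdot 5 \right)}} = \sqrt{39626 - 30} = \sqrt{39596} = 2 \sqrt{9899}$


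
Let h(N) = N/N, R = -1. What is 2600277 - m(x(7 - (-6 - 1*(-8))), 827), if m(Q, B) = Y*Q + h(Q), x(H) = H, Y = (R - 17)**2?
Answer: 2598656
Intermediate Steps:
h(N) = 1
Y = 324 (Y = (-1 - 17)**2 = (-18)**2 = 324)
m(Q, B) = 1 + 324*Q (m(Q, B) = 324*Q + 1 = 1 + 324*Q)
2600277 - m(x(7 - (-6 - 1*(-8))), 827) = 2600277 - (1 + 324*(7 - (-6 - 1*(-8)))) = 2600277 - (1 + 324*(7 - (-6 + 8))) = 2600277 - (1 + 324*(7 - 1*2)) = 2600277 - (1 + 324*(7 - 2)) = 2600277 - (1 + 324*5) = 2600277 - (1 + 1620) = 2600277 - 1*1621 = 2600277 - 1621 = 2598656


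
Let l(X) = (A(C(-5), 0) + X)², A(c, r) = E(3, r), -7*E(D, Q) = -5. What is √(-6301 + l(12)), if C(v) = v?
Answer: 2*I*√75207/7 ≈ 78.354*I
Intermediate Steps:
E(D, Q) = 5/7 (E(D, Q) = -⅐*(-5) = 5/7)
A(c, r) = 5/7
l(X) = (5/7 + X)²
√(-6301 + l(12)) = √(-6301 + (5 + 7*12)²/49) = √(-6301 + (5 + 84)²/49) = √(-6301 + (1/49)*89²) = √(-6301 + (1/49)*7921) = √(-6301 + 7921/49) = √(-300828/49) = 2*I*√75207/7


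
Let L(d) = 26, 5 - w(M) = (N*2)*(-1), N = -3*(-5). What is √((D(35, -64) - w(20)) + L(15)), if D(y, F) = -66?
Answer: 5*I*√3 ≈ 8.6602*I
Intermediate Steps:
N = 15
w(M) = 35 (w(M) = 5 - 15*2*(-1) = 5 - 30*(-1) = 5 - 1*(-30) = 5 + 30 = 35)
√((D(35, -64) - w(20)) + L(15)) = √((-66 - 1*35) + 26) = √((-66 - 35) + 26) = √(-101 + 26) = √(-75) = 5*I*√3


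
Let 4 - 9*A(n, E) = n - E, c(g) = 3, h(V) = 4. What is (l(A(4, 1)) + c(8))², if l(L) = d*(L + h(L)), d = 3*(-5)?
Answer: 30976/9 ≈ 3441.8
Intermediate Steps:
d = -15
A(n, E) = 4/9 - n/9 + E/9 (A(n, E) = 4/9 - (n - E)/9 = 4/9 + (-n/9 + E/9) = 4/9 - n/9 + E/9)
l(L) = -60 - 15*L (l(L) = -15*(L + 4) = -15*(4 + L) = -60 - 15*L)
(l(A(4, 1)) + c(8))² = ((-60 - 15*(4/9 - ⅑*4 + (⅑)*1)) + 3)² = ((-60 - 15*(4/9 - 4/9 + ⅑)) + 3)² = ((-60 - 15*⅑) + 3)² = ((-60 - 5/3) + 3)² = (-185/3 + 3)² = (-176/3)² = 30976/9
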